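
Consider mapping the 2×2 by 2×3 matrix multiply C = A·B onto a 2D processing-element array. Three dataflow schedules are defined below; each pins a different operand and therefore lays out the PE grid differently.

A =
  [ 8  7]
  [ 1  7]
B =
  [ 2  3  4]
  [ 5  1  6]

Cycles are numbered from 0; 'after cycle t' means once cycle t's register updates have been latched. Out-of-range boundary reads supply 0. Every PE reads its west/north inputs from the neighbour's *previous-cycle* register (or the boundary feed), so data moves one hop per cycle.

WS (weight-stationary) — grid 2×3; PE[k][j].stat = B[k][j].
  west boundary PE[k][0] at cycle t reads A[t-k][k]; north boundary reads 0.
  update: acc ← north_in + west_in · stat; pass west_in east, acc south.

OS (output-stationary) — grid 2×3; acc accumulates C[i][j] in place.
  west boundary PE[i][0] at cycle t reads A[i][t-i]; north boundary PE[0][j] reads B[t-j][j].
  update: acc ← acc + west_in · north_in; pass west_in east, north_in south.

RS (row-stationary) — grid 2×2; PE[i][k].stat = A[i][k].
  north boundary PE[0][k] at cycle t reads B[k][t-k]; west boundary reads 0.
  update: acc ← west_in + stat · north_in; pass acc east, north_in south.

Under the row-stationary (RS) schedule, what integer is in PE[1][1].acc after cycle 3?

RS (2×2). Following PE[1][1] plus its west/north inputs:
  cycle 0: PE[0][1] → acc 0, east 0, south 0
  cycle 0: PE[1][0] → acc 0, east 0, south 0
  cycle 0: PE[1][1] → acc 0, east 0, south 0
  cycle 1: PE[0][1] → acc 51, east 51, south 5
  cycle 1: PE[1][0] → acc 2, east 2, south 2
  cycle 1: PE[1][1] → acc 0, east 0, south 0
  cycle 2: PE[0][1] → acc 31, east 31, south 1
  cycle 2: PE[1][0] → acc 3, east 3, south 3
  cycle 2: PE[1][1] → acc 37, east 37, south 5
  cycle 3: PE[0][1] → acc 74, east 74, south 6
  cycle 3: PE[1][0] → acc 4, east 4, south 4
  cycle 3: PE[1][1] → acc 10, east 10, south 1

PE[1][1].acc = 10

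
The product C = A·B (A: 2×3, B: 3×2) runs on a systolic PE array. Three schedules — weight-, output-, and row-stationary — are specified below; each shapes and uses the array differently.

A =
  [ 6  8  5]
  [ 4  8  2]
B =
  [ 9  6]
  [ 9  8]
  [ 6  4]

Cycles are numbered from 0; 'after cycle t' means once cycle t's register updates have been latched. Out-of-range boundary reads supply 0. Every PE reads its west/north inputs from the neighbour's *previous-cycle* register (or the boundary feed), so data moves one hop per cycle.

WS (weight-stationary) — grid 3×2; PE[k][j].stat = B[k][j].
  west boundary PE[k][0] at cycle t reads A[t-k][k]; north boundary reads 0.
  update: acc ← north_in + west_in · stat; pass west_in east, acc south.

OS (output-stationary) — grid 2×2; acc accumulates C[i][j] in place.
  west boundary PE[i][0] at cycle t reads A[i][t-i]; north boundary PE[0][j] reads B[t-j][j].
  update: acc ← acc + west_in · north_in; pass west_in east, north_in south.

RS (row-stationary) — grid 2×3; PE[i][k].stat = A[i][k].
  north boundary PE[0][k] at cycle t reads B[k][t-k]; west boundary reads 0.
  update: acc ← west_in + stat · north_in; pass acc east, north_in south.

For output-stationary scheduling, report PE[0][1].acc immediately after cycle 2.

OS (2×2). Following PE[0][1] plus its west/north inputs:
  step 0 · PE0,0: acc=54; fwd→6 fwd↓9
  step 0 · PE0,1: acc=0; fwd→0 fwd↓0
  step 1 · PE0,0: acc=126; fwd→8 fwd↓9
  step 1 · PE0,1: acc=36; fwd→6 fwd↓6
  step 2 · PE0,0: acc=156; fwd→5 fwd↓6
  step 2 · PE0,1: acc=100; fwd→8 fwd↓8

PE[0][1].acc = 100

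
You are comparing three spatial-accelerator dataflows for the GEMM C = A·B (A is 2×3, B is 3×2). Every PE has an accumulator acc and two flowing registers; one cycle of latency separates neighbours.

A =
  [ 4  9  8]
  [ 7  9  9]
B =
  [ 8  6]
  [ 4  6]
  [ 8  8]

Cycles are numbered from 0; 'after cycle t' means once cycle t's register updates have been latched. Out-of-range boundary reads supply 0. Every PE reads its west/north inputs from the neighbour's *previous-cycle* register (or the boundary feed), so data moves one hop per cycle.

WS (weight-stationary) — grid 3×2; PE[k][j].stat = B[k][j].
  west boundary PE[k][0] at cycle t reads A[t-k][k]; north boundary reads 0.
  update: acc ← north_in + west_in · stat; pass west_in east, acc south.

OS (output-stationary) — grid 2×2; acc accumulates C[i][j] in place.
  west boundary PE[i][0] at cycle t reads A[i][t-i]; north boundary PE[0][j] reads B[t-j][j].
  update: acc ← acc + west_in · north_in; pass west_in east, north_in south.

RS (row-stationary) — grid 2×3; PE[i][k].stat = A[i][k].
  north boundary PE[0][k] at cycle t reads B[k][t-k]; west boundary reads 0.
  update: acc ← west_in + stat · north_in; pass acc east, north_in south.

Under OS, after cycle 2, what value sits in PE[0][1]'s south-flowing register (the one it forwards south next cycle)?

register = 6

Tracing OS — 2×2 array, target PE[0][1]:
  after 0 — PE[0][0] acc=32, pass-E 4, pass-S 8
  after 0 — PE[0][1] acc=0, pass-E 0, pass-S 0
  after 1 — PE[0][0] acc=68, pass-E 9, pass-S 4
  after 1 — PE[0][1] acc=24, pass-E 4, pass-S 6
  after 2 — PE[0][0] acc=132, pass-E 8, pass-S 8
  after 2 — PE[0][1] acc=78, pass-E 9, pass-S 6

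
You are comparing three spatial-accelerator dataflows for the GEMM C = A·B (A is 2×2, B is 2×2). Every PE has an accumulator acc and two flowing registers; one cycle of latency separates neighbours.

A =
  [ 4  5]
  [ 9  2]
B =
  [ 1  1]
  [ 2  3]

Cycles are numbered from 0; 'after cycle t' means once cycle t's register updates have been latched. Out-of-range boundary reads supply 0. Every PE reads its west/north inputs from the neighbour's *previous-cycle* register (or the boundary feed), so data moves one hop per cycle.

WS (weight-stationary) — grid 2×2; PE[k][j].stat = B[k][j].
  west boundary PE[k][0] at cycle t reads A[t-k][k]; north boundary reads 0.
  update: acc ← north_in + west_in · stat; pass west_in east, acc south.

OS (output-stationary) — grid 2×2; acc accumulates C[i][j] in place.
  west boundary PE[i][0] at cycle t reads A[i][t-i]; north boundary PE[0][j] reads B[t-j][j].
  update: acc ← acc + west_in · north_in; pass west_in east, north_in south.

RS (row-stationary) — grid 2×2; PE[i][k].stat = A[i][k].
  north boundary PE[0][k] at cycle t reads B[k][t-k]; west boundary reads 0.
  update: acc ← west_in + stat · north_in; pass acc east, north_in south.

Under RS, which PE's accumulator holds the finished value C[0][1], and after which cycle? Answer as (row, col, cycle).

(row, col, cycle) = (0, 1, 2)

RS: C[0][1] accumulates in PE[0][1]:
  @0  [0,1]  acc 0  |  →0  ↓0
  @1  [0,1]  acc 14  |  →14  ↓2
  @2  [0,1]  acc 19  |  →19  ↓3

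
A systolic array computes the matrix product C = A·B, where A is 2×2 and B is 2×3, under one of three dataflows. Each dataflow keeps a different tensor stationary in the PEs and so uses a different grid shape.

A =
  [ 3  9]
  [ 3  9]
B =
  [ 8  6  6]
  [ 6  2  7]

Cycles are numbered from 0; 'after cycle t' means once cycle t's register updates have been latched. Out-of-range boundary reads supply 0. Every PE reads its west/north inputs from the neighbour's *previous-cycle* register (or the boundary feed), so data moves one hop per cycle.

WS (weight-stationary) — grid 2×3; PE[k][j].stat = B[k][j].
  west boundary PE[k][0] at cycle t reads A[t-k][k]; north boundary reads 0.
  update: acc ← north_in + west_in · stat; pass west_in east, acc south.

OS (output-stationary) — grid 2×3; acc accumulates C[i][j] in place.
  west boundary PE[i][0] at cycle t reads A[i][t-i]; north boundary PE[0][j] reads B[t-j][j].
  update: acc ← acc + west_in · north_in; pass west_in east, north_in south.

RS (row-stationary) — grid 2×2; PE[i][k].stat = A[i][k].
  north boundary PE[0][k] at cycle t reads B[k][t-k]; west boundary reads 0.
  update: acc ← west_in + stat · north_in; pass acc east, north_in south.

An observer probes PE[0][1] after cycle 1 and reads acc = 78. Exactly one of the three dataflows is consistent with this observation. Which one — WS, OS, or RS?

— WS: 2×3; PE[0][1] trace:
  step 0 · PE0,1: acc=0; fwd→0 fwd↓0
  step 1 · PE0,1: acc=18; fwd→3 fwd↓18
— OS: 2×3; PE[0][1] trace:
  step 0 · PE0,1: acc=0; fwd→0 fwd↓0
  step 1 · PE0,1: acc=18; fwd→3 fwd↓6
— RS: 2×2; PE[0][1] trace:
  step 0 · PE0,1: acc=0; fwd→0 fwd↓0
  step 1 · PE0,1: acc=78; fwd→78 fwd↓6

dataflow = RS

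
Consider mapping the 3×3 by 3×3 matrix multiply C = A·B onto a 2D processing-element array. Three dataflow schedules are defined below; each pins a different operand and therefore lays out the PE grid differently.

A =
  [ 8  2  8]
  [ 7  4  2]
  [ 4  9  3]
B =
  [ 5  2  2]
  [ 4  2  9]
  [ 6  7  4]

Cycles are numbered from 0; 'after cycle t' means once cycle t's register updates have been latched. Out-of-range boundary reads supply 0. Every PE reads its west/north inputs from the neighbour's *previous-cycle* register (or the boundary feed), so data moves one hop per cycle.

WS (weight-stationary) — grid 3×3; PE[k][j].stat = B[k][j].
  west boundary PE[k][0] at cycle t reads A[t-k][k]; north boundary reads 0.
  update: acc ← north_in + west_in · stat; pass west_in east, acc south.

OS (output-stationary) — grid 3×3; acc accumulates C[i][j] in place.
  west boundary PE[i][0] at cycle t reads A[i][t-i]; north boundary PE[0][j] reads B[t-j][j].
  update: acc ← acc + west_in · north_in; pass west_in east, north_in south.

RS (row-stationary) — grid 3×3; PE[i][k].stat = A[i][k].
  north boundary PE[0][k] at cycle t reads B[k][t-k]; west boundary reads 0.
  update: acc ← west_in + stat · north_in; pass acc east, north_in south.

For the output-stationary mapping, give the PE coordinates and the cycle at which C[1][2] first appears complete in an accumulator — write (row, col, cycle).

OS: C[1][2] accumulates in PE[1][2]:
  t=0 PE[1][2]: acc=0 h=0 v=0
  t=1 PE[1][2]: acc=0 h=0 v=0
  t=2 PE[1][2]: acc=0 h=0 v=0
  t=3 PE[1][2]: acc=14 h=7 v=2
  t=4 PE[1][2]: acc=50 h=4 v=9
  t=5 PE[1][2]: acc=58 h=2 v=4

(row, col, cycle) = (1, 2, 5)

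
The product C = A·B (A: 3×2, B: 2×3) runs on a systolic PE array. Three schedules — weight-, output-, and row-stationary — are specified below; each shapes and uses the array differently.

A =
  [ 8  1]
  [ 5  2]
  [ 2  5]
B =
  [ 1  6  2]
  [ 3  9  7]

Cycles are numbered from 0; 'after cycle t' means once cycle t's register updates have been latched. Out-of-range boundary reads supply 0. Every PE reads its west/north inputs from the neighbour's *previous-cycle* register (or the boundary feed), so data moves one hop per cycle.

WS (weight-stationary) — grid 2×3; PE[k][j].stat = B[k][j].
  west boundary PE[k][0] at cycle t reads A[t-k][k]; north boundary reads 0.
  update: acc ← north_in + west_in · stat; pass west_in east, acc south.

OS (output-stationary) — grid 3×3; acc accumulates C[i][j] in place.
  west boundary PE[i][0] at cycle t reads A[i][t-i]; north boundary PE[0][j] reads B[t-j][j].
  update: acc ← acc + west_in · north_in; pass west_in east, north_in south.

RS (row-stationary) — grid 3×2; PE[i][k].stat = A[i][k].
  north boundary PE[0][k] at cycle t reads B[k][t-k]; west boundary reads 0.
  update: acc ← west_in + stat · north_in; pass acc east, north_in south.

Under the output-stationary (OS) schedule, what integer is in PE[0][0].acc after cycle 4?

OS (3×3). Following PE[0][0] plus its west/north inputs:
  cycle 0: PE[0][0] → acc 8, east 8, south 1
  cycle 1: PE[0][0] → acc 11, east 1, south 3
  cycle 2: PE[0][0] → acc 11, east 0, south 0
  cycle 3: PE[0][0] → acc 11, east 0, south 0
  cycle 4: PE[0][0] → acc 11, east 0, south 0

PE[0][0].acc = 11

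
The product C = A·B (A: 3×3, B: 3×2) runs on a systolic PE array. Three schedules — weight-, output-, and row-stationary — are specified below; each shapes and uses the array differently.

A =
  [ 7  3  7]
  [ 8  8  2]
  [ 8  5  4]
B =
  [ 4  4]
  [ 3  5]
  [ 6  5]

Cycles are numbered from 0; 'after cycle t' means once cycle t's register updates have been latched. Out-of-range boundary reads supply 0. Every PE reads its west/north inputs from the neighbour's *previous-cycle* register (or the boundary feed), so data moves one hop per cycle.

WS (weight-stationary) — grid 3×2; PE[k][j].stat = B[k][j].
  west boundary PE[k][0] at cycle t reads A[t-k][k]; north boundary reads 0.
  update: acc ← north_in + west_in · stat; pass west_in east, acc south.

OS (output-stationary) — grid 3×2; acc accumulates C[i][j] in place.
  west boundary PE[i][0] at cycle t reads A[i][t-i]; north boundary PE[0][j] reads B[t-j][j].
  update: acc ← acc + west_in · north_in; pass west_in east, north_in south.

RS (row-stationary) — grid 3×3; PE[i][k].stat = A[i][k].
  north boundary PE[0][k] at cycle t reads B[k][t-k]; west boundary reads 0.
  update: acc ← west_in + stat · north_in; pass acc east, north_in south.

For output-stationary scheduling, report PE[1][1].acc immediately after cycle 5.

PE[1][1].acc = 82

OS (3×2). Following PE[1][1] plus its west/north inputs:
  [0] (0,1) acc=0 (h:0 v:0)
  [0] (1,0) acc=0 (h:0 v:0)
  [0] (1,1) acc=0 (h:0 v:0)
  [1] (0,1) acc=28 (h:7 v:4)
  [1] (1,0) acc=32 (h:8 v:4)
  [1] (1,1) acc=0 (h:0 v:0)
  [2] (0,1) acc=43 (h:3 v:5)
  [2] (1,0) acc=56 (h:8 v:3)
  [2] (1,1) acc=32 (h:8 v:4)
  [3] (0,1) acc=78 (h:7 v:5)
  [3] (1,0) acc=68 (h:2 v:6)
  [3] (1,1) acc=72 (h:8 v:5)
  [4] (0,1) acc=78 (h:0 v:0)
  [4] (1,0) acc=68 (h:0 v:0)
  [4] (1,1) acc=82 (h:2 v:5)
  [5] (0,1) acc=78 (h:0 v:0)
  [5] (1,0) acc=68 (h:0 v:0)
  [5] (1,1) acc=82 (h:0 v:0)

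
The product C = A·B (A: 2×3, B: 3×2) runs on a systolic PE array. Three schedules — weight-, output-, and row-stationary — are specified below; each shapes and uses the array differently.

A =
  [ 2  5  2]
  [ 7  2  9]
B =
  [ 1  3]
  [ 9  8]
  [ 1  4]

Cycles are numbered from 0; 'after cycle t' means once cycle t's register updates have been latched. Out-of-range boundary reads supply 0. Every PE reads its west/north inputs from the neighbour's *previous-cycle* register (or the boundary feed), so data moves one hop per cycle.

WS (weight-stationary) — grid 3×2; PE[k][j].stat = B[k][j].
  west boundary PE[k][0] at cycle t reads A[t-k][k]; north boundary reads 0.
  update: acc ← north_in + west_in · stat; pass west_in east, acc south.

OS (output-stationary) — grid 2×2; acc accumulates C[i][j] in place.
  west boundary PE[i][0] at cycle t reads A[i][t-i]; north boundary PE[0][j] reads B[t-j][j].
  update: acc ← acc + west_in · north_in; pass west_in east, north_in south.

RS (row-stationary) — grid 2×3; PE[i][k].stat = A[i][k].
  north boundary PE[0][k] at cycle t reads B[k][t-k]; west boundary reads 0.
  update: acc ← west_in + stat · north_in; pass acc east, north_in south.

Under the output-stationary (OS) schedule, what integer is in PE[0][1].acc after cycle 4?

PE[0][1].acc = 54

OS on a 2×2 grid — tracing PE[0][1] and its feeders:
  t=0 PE[0][0]: acc=2 h=2 v=1
  t=0 PE[0][1]: acc=0 h=0 v=0
  t=1 PE[0][0]: acc=47 h=5 v=9
  t=1 PE[0][1]: acc=6 h=2 v=3
  t=2 PE[0][0]: acc=49 h=2 v=1
  t=2 PE[0][1]: acc=46 h=5 v=8
  t=3 PE[0][0]: acc=49 h=0 v=0
  t=3 PE[0][1]: acc=54 h=2 v=4
  t=4 PE[0][0]: acc=49 h=0 v=0
  t=4 PE[0][1]: acc=54 h=0 v=0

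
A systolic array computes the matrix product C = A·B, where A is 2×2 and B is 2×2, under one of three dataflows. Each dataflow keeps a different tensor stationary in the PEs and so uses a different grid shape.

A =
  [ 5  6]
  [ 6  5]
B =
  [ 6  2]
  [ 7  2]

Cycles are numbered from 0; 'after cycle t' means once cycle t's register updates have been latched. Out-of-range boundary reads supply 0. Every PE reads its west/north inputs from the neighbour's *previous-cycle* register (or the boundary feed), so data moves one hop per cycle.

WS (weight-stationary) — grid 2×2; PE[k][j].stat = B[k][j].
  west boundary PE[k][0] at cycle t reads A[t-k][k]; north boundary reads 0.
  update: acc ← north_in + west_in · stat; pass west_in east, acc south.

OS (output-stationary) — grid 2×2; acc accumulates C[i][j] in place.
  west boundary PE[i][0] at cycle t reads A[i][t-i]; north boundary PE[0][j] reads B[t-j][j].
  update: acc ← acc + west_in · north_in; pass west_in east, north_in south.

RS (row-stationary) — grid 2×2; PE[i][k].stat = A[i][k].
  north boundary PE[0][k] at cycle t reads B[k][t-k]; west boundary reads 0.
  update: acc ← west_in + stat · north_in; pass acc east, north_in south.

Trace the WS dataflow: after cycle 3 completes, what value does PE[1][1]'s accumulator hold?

PE[1][1].acc = 22

WS 2×2: PE[1][1] cycle-by-cycle (with neighbour feeds):
  after 0 — PE[0][1] acc=0, pass-E 0, pass-S 0
  after 0 — PE[1][0] acc=0, pass-E 0, pass-S 0
  after 0 — PE[1][1] acc=0, pass-E 0, pass-S 0
  after 1 — PE[0][1] acc=10, pass-E 5, pass-S 10
  after 1 — PE[1][0] acc=72, pass-E 6, pass-S 72
  after 1 — PE[1][1] acc=0, pass-E 0, pass-S 0
  after 2 — PE[0][1] acc=12, pass-E 6, pass-S 12
  after 2 — PE[1][0] acc=71, pass-E 5, pass-S 71
  after 2 — PE[1][1] acc=22, pass-E 6, pass-S 22
  after 3 — PE[0][1] acc=0, pass-E 0, pass-S 0
  after 3 — PE[1][0] acc=0, pass-E 0, pass-S 0
  after 3 — PE[1][1] acc=22, pass-E 5, pass-S 22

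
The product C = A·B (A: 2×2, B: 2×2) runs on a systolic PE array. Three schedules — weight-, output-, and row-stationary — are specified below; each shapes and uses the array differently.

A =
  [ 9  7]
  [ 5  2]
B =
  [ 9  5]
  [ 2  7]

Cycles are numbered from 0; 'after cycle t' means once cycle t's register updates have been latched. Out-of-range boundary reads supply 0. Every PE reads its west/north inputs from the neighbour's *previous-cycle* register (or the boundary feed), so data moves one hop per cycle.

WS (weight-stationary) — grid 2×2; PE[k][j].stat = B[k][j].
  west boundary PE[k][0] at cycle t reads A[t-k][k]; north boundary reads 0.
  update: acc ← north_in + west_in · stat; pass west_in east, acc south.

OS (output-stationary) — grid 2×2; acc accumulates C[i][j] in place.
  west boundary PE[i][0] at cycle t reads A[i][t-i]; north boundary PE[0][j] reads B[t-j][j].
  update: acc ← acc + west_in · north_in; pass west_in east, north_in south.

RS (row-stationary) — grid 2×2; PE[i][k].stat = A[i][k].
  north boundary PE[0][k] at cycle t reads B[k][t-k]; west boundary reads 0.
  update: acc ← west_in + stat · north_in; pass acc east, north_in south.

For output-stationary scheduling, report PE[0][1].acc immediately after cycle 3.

OS (2×2). Following PE[0][1] plus its west/north inputs:
  step 0 · PE0,0: acc=81; fwd→9 fwd↓9
  step 0 · PE0,1: acc=0; fwd→0 fwd↓0
  step 1 · PE0,0: acc=95; fwd→7 fwd↓2
  step 1 · PE0,1: acc=45; fwd→9 fwd↓5
  step 2 · PE0,0: acc=95; fwd→0 fwd↓0
  step 2 · PE0,1: acc=94; fwd→7 fwd↓7
  step 3 · PE0,0: acc=95; fwd→0 fwd↓0
  step 3 · PE0,1: acc=94; fwd→0 fwd↓0

PE[0][1].acc = 94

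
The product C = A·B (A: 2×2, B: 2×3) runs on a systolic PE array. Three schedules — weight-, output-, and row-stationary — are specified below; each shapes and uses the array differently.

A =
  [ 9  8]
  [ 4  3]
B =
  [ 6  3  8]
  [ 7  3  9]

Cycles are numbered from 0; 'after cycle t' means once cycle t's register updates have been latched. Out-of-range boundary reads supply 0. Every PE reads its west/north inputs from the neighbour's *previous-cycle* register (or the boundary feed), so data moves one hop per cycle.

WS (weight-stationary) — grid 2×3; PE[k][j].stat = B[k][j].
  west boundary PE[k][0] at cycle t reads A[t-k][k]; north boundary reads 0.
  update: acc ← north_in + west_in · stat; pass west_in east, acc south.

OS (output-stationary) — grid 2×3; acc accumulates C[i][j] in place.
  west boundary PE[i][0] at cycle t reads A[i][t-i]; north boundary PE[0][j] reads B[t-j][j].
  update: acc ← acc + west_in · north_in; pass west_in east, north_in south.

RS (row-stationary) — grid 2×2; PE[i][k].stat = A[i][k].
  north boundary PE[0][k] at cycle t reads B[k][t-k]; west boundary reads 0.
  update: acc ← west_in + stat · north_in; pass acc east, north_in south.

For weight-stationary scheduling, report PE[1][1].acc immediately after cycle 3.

WS (2×3). Following PE[1][1] plus its west/north inputs:
  cycle 0: PE[0][1] → acc 0, east 0, south 0
  cycle 0: PE[1][0] → acc 0, east 0, south 0
  cycle 0: PE[1][1] → acc 0, east 0, south 0
  cycle 1: PE[0][1] → acc 27, east 9, south 27
  cycle 1: PE[1][0] → acc 110, east 8, south 110
  cycle 1: PE[1][1] → acc 0, east 0, south 0
  cycle 2: PE[0][1] → acc 12, east 4, south 12
  cycle 2: PE[1][0] → acc 45, east 3, south 45
  cycle 2: PE[1][1] → acc 51, east 8, south 51
  cycle 3: PE[0][1] → acc 0, east 0, south 0
  cycle 3: PE[1][0] → acc 0, east 0, south 0
  cycle 3: PE[1][1] → acc 21, east 3, south 21

PE[1][1].acc = 21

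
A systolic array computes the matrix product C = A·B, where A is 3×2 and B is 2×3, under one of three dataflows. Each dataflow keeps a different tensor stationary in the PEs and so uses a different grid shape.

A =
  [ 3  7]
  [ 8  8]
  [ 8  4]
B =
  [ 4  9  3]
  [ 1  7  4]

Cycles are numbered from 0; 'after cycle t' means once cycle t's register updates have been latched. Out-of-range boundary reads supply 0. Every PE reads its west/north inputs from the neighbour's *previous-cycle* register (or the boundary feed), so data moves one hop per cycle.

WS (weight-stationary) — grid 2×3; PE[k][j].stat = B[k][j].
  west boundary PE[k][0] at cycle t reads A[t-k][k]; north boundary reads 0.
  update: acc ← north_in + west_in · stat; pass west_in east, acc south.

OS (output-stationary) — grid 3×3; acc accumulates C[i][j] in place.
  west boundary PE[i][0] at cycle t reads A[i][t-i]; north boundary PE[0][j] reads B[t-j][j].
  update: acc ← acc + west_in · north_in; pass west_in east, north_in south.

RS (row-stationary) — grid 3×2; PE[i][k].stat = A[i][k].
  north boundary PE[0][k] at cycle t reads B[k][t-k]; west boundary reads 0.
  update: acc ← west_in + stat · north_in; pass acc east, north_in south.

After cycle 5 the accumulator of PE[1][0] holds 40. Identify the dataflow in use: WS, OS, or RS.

dataflow = OS

— WS: 2×3; PE[1][0] trace:
  t=0 PE[1][0]: acc=0 h=0 v=0
  t=1 PE[1][0]: acc=19 h=7 v=19
  t=2 PE[1][0]: acc=40 h=8 v=40
  t=3 PE[1][0]: acc=36 h=4 v=36
  t=4 PE[1][0]: acc=0 h=0 v=0
  t=5 PE[1][0]: acc=0 h=0 v=0
— OS: 3×3; PE[1][0] trace:
  t=0 PE[1][0]: acc=0 h=0 v=0
  t=1 PE[1][0]: acc=32 h=8 v=4
  t=2 PE[1][0]: acc=40 h=8 v=1
  t=3 PE[1][0]: acc=40 h=0 v=0
  t=4 PE[1][0]: acc=40 h=0 v=0
  t=5 PE[1][0]: acc=40 h=0 v=0
— RS: 3×2; PE[1][0] trace:
  t=0 PE[1][0]: acc=0 h=0 v=0
  t=1 PE[1][0]: acc=32 h=32 v=4
  t=2 PE[1][0]: acc=72 h=72 v=9
  t=3 PE[1][0]: acc=24 h=24 v=3
  t=4 PE[1][0]: acc=0 h=0 v=0
  t=5 PE[1][0]: acc=0 h=0 v=0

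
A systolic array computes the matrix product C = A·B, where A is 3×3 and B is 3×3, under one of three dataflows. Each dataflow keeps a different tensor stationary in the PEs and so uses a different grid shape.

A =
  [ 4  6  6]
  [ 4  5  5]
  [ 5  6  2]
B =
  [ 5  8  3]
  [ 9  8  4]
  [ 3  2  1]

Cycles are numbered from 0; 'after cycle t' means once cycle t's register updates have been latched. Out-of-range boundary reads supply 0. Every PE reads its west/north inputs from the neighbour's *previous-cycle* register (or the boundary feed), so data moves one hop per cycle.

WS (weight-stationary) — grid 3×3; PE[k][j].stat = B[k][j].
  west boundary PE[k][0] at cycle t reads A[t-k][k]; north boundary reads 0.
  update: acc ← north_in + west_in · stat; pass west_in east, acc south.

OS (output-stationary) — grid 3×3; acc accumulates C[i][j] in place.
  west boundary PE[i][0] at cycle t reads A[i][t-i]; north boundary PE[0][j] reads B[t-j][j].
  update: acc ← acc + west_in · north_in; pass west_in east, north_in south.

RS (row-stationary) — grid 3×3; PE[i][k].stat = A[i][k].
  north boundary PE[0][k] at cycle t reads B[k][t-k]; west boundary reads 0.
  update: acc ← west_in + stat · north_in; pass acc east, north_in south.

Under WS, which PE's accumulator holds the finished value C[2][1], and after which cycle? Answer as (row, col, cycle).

(row, col, cycle) = (2, 1, 5)

WS: C[2][1] accumulates in PE[2][1]:
  [0] (2,1) acc=0 (h:0 v:0)
  [1] (2,1) acc=0 (h:0 v:0)
  [2] (2,1) acc=0 (h:0 v:0)
  [3] (2,1) acc=92 (h:6 v:92)
  [4] (2,1) acc=82 (h:5 v:82)
  [5] (2,1) acc=92 (h:2 v:92)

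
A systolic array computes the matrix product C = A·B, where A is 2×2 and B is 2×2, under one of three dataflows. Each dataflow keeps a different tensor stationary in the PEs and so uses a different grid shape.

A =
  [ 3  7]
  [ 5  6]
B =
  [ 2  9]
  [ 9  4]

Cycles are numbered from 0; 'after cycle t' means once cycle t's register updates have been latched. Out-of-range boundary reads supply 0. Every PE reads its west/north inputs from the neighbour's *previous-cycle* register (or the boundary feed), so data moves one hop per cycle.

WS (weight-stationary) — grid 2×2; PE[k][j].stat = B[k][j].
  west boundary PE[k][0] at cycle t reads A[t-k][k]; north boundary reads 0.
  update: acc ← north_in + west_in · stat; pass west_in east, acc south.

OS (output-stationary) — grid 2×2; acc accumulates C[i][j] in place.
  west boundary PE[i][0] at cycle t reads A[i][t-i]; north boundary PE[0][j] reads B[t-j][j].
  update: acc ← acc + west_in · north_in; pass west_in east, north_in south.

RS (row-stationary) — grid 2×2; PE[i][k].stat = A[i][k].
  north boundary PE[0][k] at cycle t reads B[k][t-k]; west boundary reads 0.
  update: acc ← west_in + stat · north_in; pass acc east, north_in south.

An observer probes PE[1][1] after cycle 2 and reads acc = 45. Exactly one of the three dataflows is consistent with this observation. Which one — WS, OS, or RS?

dataflow = OS

WS [2×2] PE[1][1] across cycles:
  0: (1,1).acc=0  regs=<0,0>
  1: (1,1).acc=0  regs=<0,0>
  2: (1,1).acc=55  regs=<7,55>
OS [2×2] PE[1][1] across cycles:
  0: (1,1).acc=0  regs=<0,0>
  1: (1,1).acc=0  regs=<0,0>
  2: (1,1).acc=45  regs=<5,9>
RS [2×2] PE[1][1] across cycles:
  0: (1,1).acc=0  regs=<0,0>
  1: (1,1).acc=0  regs=<0,0>
  2: (1,1).acc=64  regs=<64,9>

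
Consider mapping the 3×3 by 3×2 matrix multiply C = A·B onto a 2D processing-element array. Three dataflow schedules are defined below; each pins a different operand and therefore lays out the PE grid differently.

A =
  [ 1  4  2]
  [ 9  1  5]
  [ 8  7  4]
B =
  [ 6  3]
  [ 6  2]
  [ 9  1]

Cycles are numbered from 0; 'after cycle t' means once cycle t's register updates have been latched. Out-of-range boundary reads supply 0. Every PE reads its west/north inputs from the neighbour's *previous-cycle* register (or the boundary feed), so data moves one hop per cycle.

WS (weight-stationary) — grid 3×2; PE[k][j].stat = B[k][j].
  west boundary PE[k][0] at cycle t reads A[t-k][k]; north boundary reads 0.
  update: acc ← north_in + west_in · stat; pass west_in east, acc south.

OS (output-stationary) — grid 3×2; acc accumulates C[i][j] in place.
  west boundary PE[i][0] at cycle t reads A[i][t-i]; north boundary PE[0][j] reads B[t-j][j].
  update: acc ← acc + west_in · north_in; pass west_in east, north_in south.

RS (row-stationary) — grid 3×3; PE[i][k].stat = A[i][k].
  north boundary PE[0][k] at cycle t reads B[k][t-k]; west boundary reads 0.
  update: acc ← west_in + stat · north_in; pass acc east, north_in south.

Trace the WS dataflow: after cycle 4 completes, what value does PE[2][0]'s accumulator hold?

PE[2][0].acc = 126

WS (3×2). Following PE[2][0] plus its west/north inputs:
  after 0 — PE[1][0] acc=0, pass-E 0, pass-S 0
  after 0 — PE[2][0] acc=0, pass-E 0, pass-S 0
  after 1 — PE[1][0] acc=30, pass-E 4, pass-S 30
  after 1 — PE[2][0] acc=0, pass-E 0, pass-S 0
  after 2 — PE[1][0] acc=60, pass-E 1, pass-S 60
  after 2 — PE[2][0] acc=48, pass-E 2, pass-S 48
  after 3 — PE[1][0] acc=90, pass-E 7, pass-S 90
  after 3 — PE[2][0] acc=105, pass-E 5, pass-S 105
  after 4 — PE[1][0] acc=0, pass-E 0, pass-S 0
  after 4 — PE[2][0] acc=126, pass-E 4, pass-S 126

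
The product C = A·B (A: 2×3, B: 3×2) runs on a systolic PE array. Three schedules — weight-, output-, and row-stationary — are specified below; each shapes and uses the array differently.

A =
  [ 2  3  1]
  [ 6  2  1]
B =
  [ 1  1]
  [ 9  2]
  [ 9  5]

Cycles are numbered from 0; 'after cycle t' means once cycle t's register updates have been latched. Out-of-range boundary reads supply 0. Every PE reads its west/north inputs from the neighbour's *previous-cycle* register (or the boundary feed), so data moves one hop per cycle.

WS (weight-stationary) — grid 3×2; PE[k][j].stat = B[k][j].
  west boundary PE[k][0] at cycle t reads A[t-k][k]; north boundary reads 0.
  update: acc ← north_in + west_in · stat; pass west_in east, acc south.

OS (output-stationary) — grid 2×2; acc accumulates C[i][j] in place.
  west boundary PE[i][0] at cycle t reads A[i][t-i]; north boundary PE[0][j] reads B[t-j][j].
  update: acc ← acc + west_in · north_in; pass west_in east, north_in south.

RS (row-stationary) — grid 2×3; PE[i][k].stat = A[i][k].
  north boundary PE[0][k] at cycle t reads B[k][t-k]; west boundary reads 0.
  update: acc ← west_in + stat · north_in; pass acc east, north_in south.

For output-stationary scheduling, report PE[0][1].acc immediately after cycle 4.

PE[0][1].acc = 13

OS on a 2×2 grid — tracing PE[0][1] and its feeders:
  0: (0,0).acc=2  regs=<2,1>
  0: (0,1).acc=0  regs=<0,0>
  1: (0,0).acc=29  regs=<3,9>
  1: (0,1).acc=2  regs=<2,1>
  2: (0,0).acc=38  regs=<1,9>
  2: (0,1).acc=8  regs=<3,2>
  3: (0,0).acc=38  regs=<0,0>
  3: (0,1).acc=13  regs=<1,5>
  4: (0,0).acc=38  regs=<0,0>
  4: (0,1).acc=13  regs=<0,0>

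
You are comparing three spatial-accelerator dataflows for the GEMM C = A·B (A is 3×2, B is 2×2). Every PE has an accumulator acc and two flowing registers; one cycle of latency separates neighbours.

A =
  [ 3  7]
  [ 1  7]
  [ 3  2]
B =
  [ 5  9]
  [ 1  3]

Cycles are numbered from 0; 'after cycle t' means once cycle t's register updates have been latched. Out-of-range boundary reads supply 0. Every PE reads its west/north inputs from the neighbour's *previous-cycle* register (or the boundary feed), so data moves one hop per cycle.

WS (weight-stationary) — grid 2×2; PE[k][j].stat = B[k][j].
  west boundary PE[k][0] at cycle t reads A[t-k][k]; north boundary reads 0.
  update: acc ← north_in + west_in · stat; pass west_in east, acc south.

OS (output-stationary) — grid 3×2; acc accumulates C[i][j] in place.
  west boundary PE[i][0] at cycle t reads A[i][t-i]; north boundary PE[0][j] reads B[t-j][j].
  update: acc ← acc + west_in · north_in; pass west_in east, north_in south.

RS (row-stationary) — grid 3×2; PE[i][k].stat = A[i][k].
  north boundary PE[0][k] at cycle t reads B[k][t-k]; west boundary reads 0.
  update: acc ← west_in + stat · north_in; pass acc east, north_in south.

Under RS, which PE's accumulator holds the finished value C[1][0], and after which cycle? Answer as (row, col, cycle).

(row, col, cycle) = (1, 1, 2)

RS — PE[1][1] is where C[1][0] collects:
  [0] (1,1) acc=0 (h:0 v:0)
  [1] (1,1) acc=0 (h:0 v:0)
  [2] (1,1) acc=12 (h:12 v:1)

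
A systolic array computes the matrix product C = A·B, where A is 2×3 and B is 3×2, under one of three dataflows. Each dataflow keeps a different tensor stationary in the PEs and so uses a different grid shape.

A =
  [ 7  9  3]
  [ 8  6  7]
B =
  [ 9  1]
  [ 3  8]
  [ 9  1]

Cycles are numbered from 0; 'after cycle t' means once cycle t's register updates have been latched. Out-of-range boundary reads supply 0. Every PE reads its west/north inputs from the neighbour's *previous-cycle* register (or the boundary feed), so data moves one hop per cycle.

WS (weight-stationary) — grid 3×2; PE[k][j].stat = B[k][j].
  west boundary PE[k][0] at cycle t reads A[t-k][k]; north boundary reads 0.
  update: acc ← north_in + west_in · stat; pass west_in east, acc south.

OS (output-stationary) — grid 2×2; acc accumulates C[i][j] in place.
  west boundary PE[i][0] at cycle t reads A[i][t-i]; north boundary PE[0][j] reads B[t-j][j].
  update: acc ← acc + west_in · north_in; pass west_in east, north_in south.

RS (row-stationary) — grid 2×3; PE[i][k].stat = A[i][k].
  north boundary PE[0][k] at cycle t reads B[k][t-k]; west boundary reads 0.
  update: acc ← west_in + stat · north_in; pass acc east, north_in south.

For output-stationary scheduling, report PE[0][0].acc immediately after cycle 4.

PE[0][0].acc = 117

OS (2×2). Following PE[0][0] plus its west/north inputs:
  c0 r0c0: 63 / 7 / 9
  c1 r0c0: 90 / 9 / 3
  c2 r0c0: 117 / 3 / 9
  c3 r0c0: 117 / 0 / 0
  c4 r0c0: 117 / 0 / 0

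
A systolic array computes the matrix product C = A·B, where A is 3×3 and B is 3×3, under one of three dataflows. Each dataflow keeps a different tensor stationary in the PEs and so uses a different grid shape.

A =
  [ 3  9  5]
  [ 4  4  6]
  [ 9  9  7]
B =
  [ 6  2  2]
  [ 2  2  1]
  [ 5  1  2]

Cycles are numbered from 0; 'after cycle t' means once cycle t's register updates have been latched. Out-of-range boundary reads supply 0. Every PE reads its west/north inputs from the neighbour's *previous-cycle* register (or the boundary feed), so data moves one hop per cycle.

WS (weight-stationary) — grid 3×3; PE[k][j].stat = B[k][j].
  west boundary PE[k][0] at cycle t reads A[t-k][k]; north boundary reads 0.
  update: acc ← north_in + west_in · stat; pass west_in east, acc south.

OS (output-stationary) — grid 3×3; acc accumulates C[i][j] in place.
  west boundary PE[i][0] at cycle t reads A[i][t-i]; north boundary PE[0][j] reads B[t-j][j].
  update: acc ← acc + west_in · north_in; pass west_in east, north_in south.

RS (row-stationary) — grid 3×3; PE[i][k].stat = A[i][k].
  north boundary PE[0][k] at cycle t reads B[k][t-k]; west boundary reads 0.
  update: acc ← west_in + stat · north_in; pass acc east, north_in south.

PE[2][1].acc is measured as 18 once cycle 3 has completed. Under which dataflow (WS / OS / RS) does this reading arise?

dataflow = OS

— WS: 3×3; PE[2][1] trace:
  step 0 · PE2,1: acc=0; fwd→0 fwd↓0
  step 1 · PE2,1: acc=0; fwd→0 fwd↓0
  step 2 · PE2,1: acc=0; fwd→0 fwd↓0
  step 3 · PE2,1: acc=29; fwd→5 fwd↓29
— OS: 3×3; PE[2][1] trace:
  step 0 · PE2,1: acc=0; fwd→0 fwd↓0
  step 1 · PE2,1: acc=0; fwd→0 fwd↓0
  step 2 · PE2,1: acc=0; fwd→0 fwd↓0
  step 3 · PE2,1: acc=18; fwd→9 fwd↓2
— RS: 3×3; PE[2][1] trace:
  step 0 · PE2,1: acc=0; fwd→0 fwd↓0
  step 1 · PE2,1: acc=0; fwd→0 fwd↓0
  step 2 · PE2,1: acc=0; fwd→0 fwd↓0
  step 3 · PE2,1: acc=72; fwd→72 fwd↓2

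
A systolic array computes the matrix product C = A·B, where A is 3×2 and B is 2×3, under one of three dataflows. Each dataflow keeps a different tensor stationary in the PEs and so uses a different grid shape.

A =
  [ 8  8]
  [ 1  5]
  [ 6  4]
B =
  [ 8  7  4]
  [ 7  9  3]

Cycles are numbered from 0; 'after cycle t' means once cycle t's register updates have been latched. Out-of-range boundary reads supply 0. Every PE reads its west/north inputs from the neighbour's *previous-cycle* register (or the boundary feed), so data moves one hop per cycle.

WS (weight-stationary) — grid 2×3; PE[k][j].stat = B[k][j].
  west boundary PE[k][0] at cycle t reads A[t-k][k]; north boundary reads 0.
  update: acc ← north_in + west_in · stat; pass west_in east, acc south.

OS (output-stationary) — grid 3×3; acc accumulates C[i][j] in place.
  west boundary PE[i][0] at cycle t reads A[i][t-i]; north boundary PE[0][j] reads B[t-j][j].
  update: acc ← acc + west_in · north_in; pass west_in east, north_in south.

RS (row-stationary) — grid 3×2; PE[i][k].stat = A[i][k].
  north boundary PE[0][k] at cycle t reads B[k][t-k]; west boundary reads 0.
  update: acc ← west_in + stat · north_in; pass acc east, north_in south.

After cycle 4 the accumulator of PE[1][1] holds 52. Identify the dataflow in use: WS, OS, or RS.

WS [2×3] PE[1][1] across cycles:
  0: (1,1).acc=0  regs=<0,0>
  1: (1,1).acc=0  regs=<0,0>
  2: (1,1).acc=128  regs=<8,128>
  3: (1,1).acc=52  regs=<5,52>
  4: (1,1).acc=78  regs=<4,78>
OS [3×3] PE[1][1] across cycles:
  0: (1,1).acc=0  regs=<0,0>
  1: (1,1).acc=0  regs=<0,0>
  2: (1,1).acc=7  regs=<1,7>
  3: (1,1).acc=52  regs=<5,9>
  4: (1,1).acc=52  regs=<0,0>
RS [3×2] PE[1][1] across cycles:
  0: (1,1).acc=0  regs=<0,0>
  1: (1,1).acc=0  regs=<0,0>
  2: (1,1).acc=43  regs=<43,7>
  3: (1,1).acc=52  regs=<52,9>
  4: (1,1).acc=19  regs=<19,3>

dataflow = OS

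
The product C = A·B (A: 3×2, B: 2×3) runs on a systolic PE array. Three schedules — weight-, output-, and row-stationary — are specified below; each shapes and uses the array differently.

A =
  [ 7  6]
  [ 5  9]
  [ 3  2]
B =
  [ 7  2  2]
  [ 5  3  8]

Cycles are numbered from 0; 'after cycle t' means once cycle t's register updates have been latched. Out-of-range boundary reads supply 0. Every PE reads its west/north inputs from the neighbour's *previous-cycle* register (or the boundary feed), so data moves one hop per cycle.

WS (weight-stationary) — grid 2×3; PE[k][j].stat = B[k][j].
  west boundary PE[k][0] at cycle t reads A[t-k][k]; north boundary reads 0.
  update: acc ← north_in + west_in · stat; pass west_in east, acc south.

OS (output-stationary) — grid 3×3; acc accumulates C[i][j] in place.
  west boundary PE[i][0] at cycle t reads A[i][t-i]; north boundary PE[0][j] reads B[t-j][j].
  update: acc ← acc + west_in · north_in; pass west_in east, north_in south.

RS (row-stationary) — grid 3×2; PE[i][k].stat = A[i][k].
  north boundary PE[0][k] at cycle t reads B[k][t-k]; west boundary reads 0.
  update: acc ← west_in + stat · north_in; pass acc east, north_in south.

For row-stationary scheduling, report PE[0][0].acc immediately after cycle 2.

PE[0][0].acc = 14

Tracing RS — 3×2 array, target PE[0][0]:
  cycle 0: PE[0][0] → acc 49, east 49, south 7
  cycle 1: PE[0][0] → acc 14, east 14, south 2
  cycle 2: PE[0][0] → acc 14, east 14, south 2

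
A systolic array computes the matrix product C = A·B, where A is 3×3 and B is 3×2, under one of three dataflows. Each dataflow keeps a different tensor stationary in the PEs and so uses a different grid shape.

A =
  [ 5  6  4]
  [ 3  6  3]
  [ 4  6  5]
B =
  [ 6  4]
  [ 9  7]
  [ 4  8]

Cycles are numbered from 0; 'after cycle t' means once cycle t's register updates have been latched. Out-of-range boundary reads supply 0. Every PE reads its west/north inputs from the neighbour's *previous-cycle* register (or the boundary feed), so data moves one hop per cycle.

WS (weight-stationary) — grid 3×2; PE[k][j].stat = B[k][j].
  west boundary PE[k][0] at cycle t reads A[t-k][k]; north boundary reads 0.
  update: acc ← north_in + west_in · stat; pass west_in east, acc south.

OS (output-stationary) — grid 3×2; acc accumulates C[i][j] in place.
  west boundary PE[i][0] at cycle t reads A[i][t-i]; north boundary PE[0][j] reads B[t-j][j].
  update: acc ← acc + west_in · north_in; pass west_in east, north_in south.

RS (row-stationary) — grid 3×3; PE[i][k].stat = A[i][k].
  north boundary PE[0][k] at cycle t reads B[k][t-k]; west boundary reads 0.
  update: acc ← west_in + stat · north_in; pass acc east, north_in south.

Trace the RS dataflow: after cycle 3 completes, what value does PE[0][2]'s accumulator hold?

PE[0][2].acc = 94

Tracing RS — 3×3 array, target PE[0][2]:
  cycle 0: PE[0][1] → acc 0, east 0, south 0
  cycle 0: PE[0][2] → acc 0, east 0, south 0
  cycle 1: PE[0][1] → acc 84, east 84, south 9
  cycle 1: PE[0][2] → acc 0, east 0, south 0
  cycle 2: PE[0][1] → acc 62, east 62, south 7
  cycle 2: PE[0][2] → acc 100, east 100, south 4
  cycle 3: PE[0][1] → acc 0, east 0, south 0
  cycle 3: PE[0][2] → acc 94, east 94, south 8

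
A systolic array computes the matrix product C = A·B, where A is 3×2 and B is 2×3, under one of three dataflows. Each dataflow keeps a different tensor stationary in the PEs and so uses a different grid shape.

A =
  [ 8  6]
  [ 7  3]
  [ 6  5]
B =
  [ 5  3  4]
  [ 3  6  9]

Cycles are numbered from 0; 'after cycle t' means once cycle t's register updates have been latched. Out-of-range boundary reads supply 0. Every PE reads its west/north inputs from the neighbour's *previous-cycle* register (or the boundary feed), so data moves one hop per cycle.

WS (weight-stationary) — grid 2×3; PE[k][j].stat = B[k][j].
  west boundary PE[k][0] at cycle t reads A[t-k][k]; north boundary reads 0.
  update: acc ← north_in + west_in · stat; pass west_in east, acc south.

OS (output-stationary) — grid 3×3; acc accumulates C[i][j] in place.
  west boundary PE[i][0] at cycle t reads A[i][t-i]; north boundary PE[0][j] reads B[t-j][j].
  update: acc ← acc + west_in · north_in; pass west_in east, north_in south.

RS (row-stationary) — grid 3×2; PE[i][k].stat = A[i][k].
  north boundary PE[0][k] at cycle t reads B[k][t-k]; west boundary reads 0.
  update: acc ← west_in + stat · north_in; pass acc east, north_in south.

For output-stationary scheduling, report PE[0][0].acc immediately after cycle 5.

OS (3×3). Following PE[0][0] plus its west/north inputs:
  @0  [0,0]  acc 40  |  →8  ↓5
  @1  [0,0]  acc 58  |  →6  ↓3
  @2  [0,0]  acc 58  |  →0  ↓0
  @3  [0,0]  acc 58  |  →0  ↓0
  @4  [0,0]  acc 58  |  →0  ↓0
  @5  [0,0]  acc 58  |  →0  ↓0

PE[0][0].acc = 58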